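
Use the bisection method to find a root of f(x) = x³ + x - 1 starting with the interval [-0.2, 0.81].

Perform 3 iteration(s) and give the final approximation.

f(x) = x³ + x - 1
Initial interval: [-0.2, 0.81]

Iteration 1:
  c_1 = (-0.200000 + 0.810000)/2 = 0.305000
  f(c_1) = f(0.305000) = -0.666627
  f(a) × f(c) ≥ 0, new interval: [0.305000, 0.810000]
Iteration 2:
  c_2 = (0.305000 + 0.810000)/2 = 0.557500
  f(c_2) = f(0.557500) = -0.269226
  f(a) × f(c) ≥ 0, new interval: [0.557500, 0.810000]
Iteration 3:
  c_3 = (0.557500 + 0.810000)/2 = 0.683750
  f(c_3) = f(0.683750) = 0.003413
  f(a) × f(c) < 0, new interval: [0.557500, 0.683750]

After 3 iteration(s), the approximation is c_3 = 0.683750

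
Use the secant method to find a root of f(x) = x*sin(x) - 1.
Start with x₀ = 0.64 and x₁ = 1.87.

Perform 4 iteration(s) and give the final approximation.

f(x) = x*sin(x) - 1
x₀ = 0.64, x₁ = 1.87

Secant formula: x_{n+1} = x_n - f(x_n)(x_n - x_{n-1})/(f(x_n) - f(x_{n-1}))

Iteration 1:
  f(0.640000) = -0.617795
  f(1.870000) = 0.786919
  x_2 = 1.870000 - 0.786919×(1.870000 - 0.640000)/(0.786919 - (-0.617795))
       = 1.180956
Iteration 2:
  f(1.870000) = 0.786919
  f(1.180956) = 0.092348
  x_3 = 1.180956 - 0.092348×(1.180956 - 1.870000)/(0.092348 - 0.786919)
       = 1.089342
Iteration 3:
  f(1.180956) = 0.092348
  f(1.089342) = -0.034491
  x_4 = 1.089342 - (-0.034491)×(1.089342 - 1.180956)/(-0.034491 - 0.092348)
       = 1.114255
Iteration 4:
  f(1.089342) = -0.034491
  f(1.114255) = 0.000135
  x_5 = 1.114255 - 0.000135×(1.114255 - 1.089342)/(0.000135 - (-0.034491))
       = 1.114157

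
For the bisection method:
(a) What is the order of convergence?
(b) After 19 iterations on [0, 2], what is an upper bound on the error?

(a) Bisection has linear (order 1) convergence; the error is halved each step.

(b) Error bound = (b-a)/2^n = (2 - 0)/2^{19}
    = 2/2^{19}

(a) 1 (linear); (b) error ≤ 3.81e-06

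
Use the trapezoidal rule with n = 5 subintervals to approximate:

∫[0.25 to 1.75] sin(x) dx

f(x) = sin(x)
a = 0.25, b = 1.75, n = 5
h = (b - a)/n = 0.300000

Trapezoidal rule: (h/2)[f(x₀) + 2f(x₁) + 2f(x₂) + ... + f(xₙ)]

x_0 = 0.2500, f(x_0) = 0.247404, coefficient = 1
x_1 = 0.5500, f(x_1) = 0.522687, coefficient = 2
x_2 = 0.8500, f(x_2) = 0.751280, coefficient = 2
x_3 = 1.1500, f(x_3) = 0.912764, coefficient = 2
x_4 = 1.4500, f(x_4) = 0.992713, coefficient = 2
x_5 = 1.7500, f(x_5) = 0.983986, coefficient = 1

I ≈ (0.300000/2) × 7.590279 = 1.138542
Exact value: 1.147158
Error: 0.008617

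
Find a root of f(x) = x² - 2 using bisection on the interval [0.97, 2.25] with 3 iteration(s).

f(x) = x² - 2
Initial interval: [0.97, 2.25]

Iteration 1:
  c_1 = (0.970000 + 2.250000)/2 = 1.610000
  f(c_1) = f(1.610000) = 0.592100
  f(a) × f(c) < 0, new interval: [0.970000, 1.610000]
Iteration 2:
  c_2 = (0.970000 + 1.610000)/2 = 1.290000
  f(c_2) = f(1.290000) = -0.335900
  f(a) × f(c) ≥ 0, new interval: [1.290000, 1.610000]
Iteration 3:
  c_3 = (1.290000 + 1.610000)/2 = 1.450000
  f(c_3) = f(1.450000) = 0.102500
  f(a) × f(c) < 0, new interval: [1.290000, 1.450000]

After 3 iteration(s), the approximation is c_3 = 1.450000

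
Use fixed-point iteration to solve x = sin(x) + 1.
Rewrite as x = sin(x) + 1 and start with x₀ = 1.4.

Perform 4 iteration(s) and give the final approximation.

Equation: x = sin(x) + 1
Fixed-point form: x = sin(x) + 1
x₀ = 1.4

x_1 = g(1.400000) = 1.985450
x_2 = g(1.985450) = 1.915256
x_3 = g(1.915256) = 1.941258
x_4 = g(1.941258) = 1.932160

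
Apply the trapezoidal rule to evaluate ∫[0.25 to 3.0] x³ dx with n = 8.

f(x) = x³
a = 0.25, b = 3.0, n = 8
h = (b - a)/n = 0.343750

Trapezoidal rule: (h/2)[f(x₀) + 2f(x₁) + 2f(x₂) + ... + f(xₙ)]

x_0 = 0.2500, f(x_0) = 0.015625, coefficient = 1
x_1 = 0.5938, f(x_1) = 0.209320, coefficient = 2
x_2 = 0.9375, f(x_2) = 0.823975, coefficient = 2
x_3 = 1.2812, f(x_3) = 2.103302, coefficient = 2
x_4 = 1.6250, f(x_4) = 4.291016, coefficient = 2
x_5 = 1.9688, f(x_5) = 7.630829, coefficient = 2
x_6 = 2.3125, f(x_6) = 12.366455, coefficient = 2
x_7 = 2.6562, f(x_7) = 18.741608, coefficient = 2
x_8 = 3.0000, f(x_8) = 27.000000, coefficient = 1

I ≈ (0.343750/2) × 119.348633 = 20.513046
Exact value: 20.249023
Error: 0.264023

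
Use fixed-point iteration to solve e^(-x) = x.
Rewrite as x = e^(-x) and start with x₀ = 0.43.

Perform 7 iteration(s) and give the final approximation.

Equation: e^(-x) = x
Fixed-point form: x = e^(-x)
x₀ = 0.43

x_1 = g(0.430000) = 0.650509
x_2 = g(0.650509) = 0.521780
x_3 = g(0.521780) = 0.593463
x_4 = g(0.593463) = 0.552411
x_5 = g(0.552411) = 0.575561
x_6 = g(0.575561) = 0.562390
x_7 = g(0.562390) = 0.569846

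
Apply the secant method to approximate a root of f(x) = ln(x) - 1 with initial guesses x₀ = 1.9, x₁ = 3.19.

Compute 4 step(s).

f(x) = ln(x) - 1
x₀ = 1.9, x₁ = 3.19

Secant formula: x_{n+1} = x_n - f(x_n)(x_n - x_{n-1})/(f(x_n) - f(x_{n-1}))

Iteration 1:
  f(1.900000) = -0.358146
  f(3.190000) = 0.160021
  x_2 = 3.190000 - 0.160021×(3.190000 - 1.900000)/(0.160021 - (-0.358146))
       = 2.791621
Iteration 2:
  f(3.190000) = 0.160021
  f(2.791621) = 0.026622
  x_3 = 2.791621 - 0.026622×(2.791621 - 3.190000)/(0.026622 - 0.160021)
       = 2.712116
Iteration 3:
  f(2.791621) = 0.026622
  f(2.712116) = -0.002271
  x_4 = 2.712116 - (-0.002271)×(2.712116 - 2.791621)/(-0.002271 - 0.026622)
       = 2.718365
Iteration 4:
  f(2.712116) = -0.002271
  f(2.718365) = 0.000030
  x_5 = 2.718365 - 0.000030×(2.718365 - 2.712116)/(0.000030 - (-0.002271))
       = 2.718282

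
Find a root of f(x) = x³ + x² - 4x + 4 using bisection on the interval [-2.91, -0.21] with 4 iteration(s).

f(x) = x³ + x² - 4x + 4
Initial interval: [-2.91, -0.21]

Iteration 1:
  c_1 = (-2.910000 + (-0.210000))/2 = -1.560000
  f(c_1) = f(-1.560000) = 8.877184
  f(a) × f(c) < 0, new interval: [-2.910000, -1.560000]
Iteration 2:
  c_2 = (-2.910000 + (-1.560000))/2 = -2.235000
  f(c_2) = f(-2.235000) = 6.770897
  f(a) × f(c) < 0, new interval: [-2.910000, -2.235000]
Iteration 3:
  c_3 = (-2.910000 + (-2.235000))/2 = -2.572500
  f(c_3) = f(-2.572500) = 3.883578
  f(a) × f(c) < 0, new interval: [-2.910000, -2.572500]
Iteration 4:
  c_4 = (-2.910000 + (-2.572500))/2 = -2.741250
  f(c_4) = f(-2.741250) = 1.880461
  f(a) × f(c) < 0, new interval: [-2.910000, -2.741250]

After 4 iteration(s), the approximation is c_4 = -2.741250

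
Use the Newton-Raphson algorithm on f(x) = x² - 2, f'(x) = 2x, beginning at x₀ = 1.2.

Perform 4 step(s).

f(x) = x² - 2
f'(x) = 2x
x₀ = 1.2

Newton-Raphson formula: x_{n+1} = x_n - f(x_n)/f'(x_n)

Iteration 1:
  f(1.200000) = -0.560000
  f'(1.200000) = 2.400000
  x_1 = 1.200000 - (-0.560000)/2.400000 = 1.433333
Iteration 2:
  f(1.433333) = 0.054444
  f'(1.433333) = 2.866667
  x_2 = 1.433333 - 0.054444/2.866667 = 1.414341
Iteration 3:
  f(1.414341) = 0.000361
  f'(1.414341) = 2.828682
  x_3 = 1.414341 - 0.000361/2.828682 = 1.414214
Iteration 4:
  f(1.414214) = 0.000000
  f'(1.414214) = 2.828427
  x_4 = 1.414214 - 0.000000/2.828427 = 1.414214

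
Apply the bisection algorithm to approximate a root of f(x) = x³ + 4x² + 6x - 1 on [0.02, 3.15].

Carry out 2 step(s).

f(x) = x³ + 4x² + 6x - 1
Initial interval: [0.02, 3.15]

Iteration 1:
  c_1 = (0.020000 + 3.150000)/2 = 1.585000
  f(c_1) = f(1.585000) = 22.540777
  f(a) × f(c) < 0, new interval: [0.020000, 1.585000]
Iteration 2:
  c_2 = (0.020000 + 1.585000)/2 = 0.802500
  f(c_2) = f(0.802500) = 6.907840
  f(a) × f(c) < 0, new interval: [0.020000, 0.802500]

After 2 iteration(s), the approximation is c_2 = 0.802500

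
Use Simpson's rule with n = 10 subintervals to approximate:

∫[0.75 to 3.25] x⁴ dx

f(x) = x⁴
a = 0.75, b = 3.25, n = 10
h = (b - a)/n = 0.250000

Simpson's rule: (h/3)[f(x₀) + 4f(x₁) + 2f(x₂) + ... + f(xₙ)]

x_0 = 0.7500, f(x_0) = 0.316406, coefficient = 1
x_1 = 1.0000, f(x_1) = 1.000000, coefficient = 4
x_2 = 1.2500, f(x_2) = 2.441406, coefficient = 2
x_3 = 1.5000, f(x_3) = 5.062500, coefficient = 4
x_4 = 1.7500, f(x_4) = 9.378906, coefficient = 2
x_5 = 2.0000, f(x_5) = 16.000000, coefficient = 4
x_6 = 2.2500, f(x_6) = 25.628906, coefficient = 2
x_7 = 2.5000, f(x_7) = 39.062500, coefficient = 4
x_8 = 2.7500, f(x_8) = 57.191406, coefficient = 2
x_9 = 3.0000, f(x_9) = 81.000000, coefficient = 4
x_10 = 3.2500, f(x_10) = 111.566406, coefficient = 1

I ≈ (0.250000/3) × 869.664062 = 72.472005
Exact value: 72.470703
Error: 0.001302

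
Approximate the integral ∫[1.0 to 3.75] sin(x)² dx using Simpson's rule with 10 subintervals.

f(x) = sin(x)²
a = 1.0, b = 3.75, n = 10
h = (b - a)/n = 0.275000

Simpson's rule: (h/3)[f(x₀) + 4f(x₁) + 2f(x₂) + ... + f(xₙ)]

x_0 = 1.0000, f(x_0) = 0.708073, coefficient = 1
x_1 = 1.2750, f(x_1) = 0.915027, coefficient = 4
x_2 = 1.5500, f(x_2) = 0.999568, coefficient = 2
x_3 = 1.8250, f(x_3) = 0.936760, coefficient = 4
x_4 = 2.1000, f(x_4) = 0.745130, coefficient = 2
x_5 = 2.3750, f(x_5) = 0.481199, coefficient = 4
x_6 = 2.6500, f(x_6) = 0.222813, coefficient = 2
x_7 = 2.9250, f(x_7) = 0.046183, coefficient = 4
x_8 = 3.2000, f(x_8) = 0.003408, coefficient = 2
x_9 = 3.4750, f(x_9) = 0.107102, coefficient = 4
x_10 = 3.7500, f(x_10) = 0.326682, coefficient = 1

I ≈ (0.275000/3) × 14.921679 = 1.367821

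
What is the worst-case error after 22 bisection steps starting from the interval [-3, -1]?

Bisection error bound: |error| ≤ (b-a)/2^n
|error| ≤ (-1 - (-3))/2^22 = 2/2^22
|error| ≤ 0.0000004768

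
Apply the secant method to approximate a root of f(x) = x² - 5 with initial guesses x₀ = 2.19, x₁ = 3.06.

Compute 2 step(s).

f(x) = x² - 5
x₀ = 2.19, x₁ = 3.06

Secant formula: x_{n+1} = x_n - f(x_n)(x_n - x_{n-1})/(f(x_n) - f(x_{n-1}))

Iteration 1:
  f(2.190000) = -0.203900
  f(3.060000) = 4.363600
  x_2 = 3.060000 - 4.363600×(3.060000 - 2.190000)/(4.363600 - (-0.203900))
       = 2.228838
Iteration 2:
  f(3.060000) = 4.363600
  f(2.228838) = -0.032281
  x_3 = 2.228838 - (-0.032281)×(2.228838 - 3.060000)/(-0.032281 - 4.363600)
       = 2.234942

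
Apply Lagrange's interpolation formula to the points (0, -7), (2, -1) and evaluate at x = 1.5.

Lagrange interpolation formula:
P(x) = Σ yᵢ × Lᵢ(x)
where Lᵢ(x) = Π_{j≠i} (x - xⱼ)/(xᵢ - xⱼ)

L_0(1.5) = (1.5 - 2)/(0 - 2) = 0.250000
L_1(1.5) = (1.5 - 0)/(2 - 0) = 0.750000

P(1.5) = (-7)×L_0(1.5) + (-1)×L_1(1.5)
P(1.5) = -2.500000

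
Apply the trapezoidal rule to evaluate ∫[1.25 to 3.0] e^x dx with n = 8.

f(x) = e^x
a = 1.25, b = 3.0, n = 8
h = (b - a)/n = 0.218750

Trapezoidal rule: (h/2)[f(x₀) + 2f(x₁) + 2f(x₂) + ... + f(xₙ)]

x_0 = 1.2500, f(x_0) = 3.490343, coefficient = 1
x_1 = 1.4688, f(x_1) = 4.343802, coefficient = 2
x_2 = 1.6875, f(x_2) = 5.405949, coefficient = 2
x_3 = 1.9062, f(x_3) = 6.727812, coefficient = 2
x_4 = 2.1250, f(x_4) = 8.372897, coefficient = 2
x_5 = 2.3438, f(x_5) = 10.420239, coefficient = 2
x_6 = 2.5625, f(x_6) = 12.968197, coefficient = 2
x_7 = 2.7812, f(x_7) = 16.139182, coefficient = 2
x_8 = 3.0000, f(x_8) = 20.085537, coefficient = 1

I ≈ (0.218750/2) × 152.332039 = 16.661317
Exact value: 16.595194
Error: 0.066123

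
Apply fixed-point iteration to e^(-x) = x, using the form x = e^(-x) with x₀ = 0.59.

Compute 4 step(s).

Equation: e^(-x) = x
Fixed-point form: x = e^(-x)
x₀ = 0.59

x_1 = g(0.590000) = 0.554327
x_2 = g(0.554327) = 0.574459
x_3 = g(0.574459) = 0.563010
x_4 = g(0.563010) = 0.569493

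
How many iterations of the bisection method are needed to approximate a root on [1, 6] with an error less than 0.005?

We need (b-a)/2^n ≤ 0.005
(6 - 1)/2^n ≤ 0.005
5/2^n ≤ 0.005
2^n ≥ 1000
n ≥ log₂(1000) = 9.97
n ≥ 10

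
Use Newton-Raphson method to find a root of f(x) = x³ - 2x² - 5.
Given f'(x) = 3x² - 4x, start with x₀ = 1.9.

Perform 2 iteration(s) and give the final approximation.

f(x) = x³ - 2x² - 5
f'(x) = 3x² - 4x
x₀ = 1.9

Newton-Raphson formula: x_{n+1} = x_n - f(x_n)/f'(x_n)

Iteration 1:
  f(1.900000) = -5.361000
  f'(1.900000) = 3.230000
  x_1 = 1.900000 - (-5.361000)/3.230000 = 3.559752
Iteration 2:
  f(3.559752) = 14.764927
  f'(3.559752) = 23.776500
  x_2 = 3.559752 - 14.764927/23.776500 = 2.938764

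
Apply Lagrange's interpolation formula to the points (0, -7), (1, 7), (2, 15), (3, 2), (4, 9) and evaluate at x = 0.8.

Lagrange interpolation formula:
P(x) = Σ yᵢ × Lᵢ(x)
where Lᵢ(x) = Π_{j≠i} (x - xⱼ)/(xᵢ - xⱼ)

L_0(0.8) = (0.8 - 1)/(0 - 1) × (0.8 - 2)/(0 - 2) × (0.8 - 3)/(0 - 3) × (0.8 - 4)/(0 - 4) = 0.070400
L_1(0.8) = (0.8 - 0)/(1 - 0) × (0.8 - 2)/(1 - 2) × (0.8 - 3)/(1 - 3) × (0.8 - 4)/(1 - 4) = 1.126400
L_2(0.8) = (0.8 - 0)/(2 - 0) × (0.8 - 1)/(2 - 1) × (0.8 - 3)/(2 - 3) × (0.8 - 4)/(2 - 4) = -0.281600
L_3(0.8) = (0.8 - 0)/(3 - 0) × (0.8 - 1)/(3 - 1) × (0.8 - 2)/(3 - 2) × (0.8 - 4)/(3 - 4) = 0.102400
L_4(0.8) = (0.8 - 0)/(4 - 0) × (0.8 - 1)/(4 - 1) × (0.8 - 2)/(4 - 2) × (0.8 - 3)/(4 - 3) = -0.017600

P(0.8) = (-7)×L_0(0.8) + 7×L_1(0.8) + 15×L_2(0.8) + 2×L_3(0.8) + 9×L_4(0.8)
P(0.8) = 3.214400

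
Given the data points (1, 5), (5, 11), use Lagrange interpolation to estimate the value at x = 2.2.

Lagrange interpolation formula:
P(x) = Σ yᵢ × Lᵢ(x)
where Lᵢ(x) = Π_{j≠i} (x - xⱼ)/(xᵢ - xⱼ)

L_0(2.2) = (2.2 - 5)/(1 - 5) = 0.700000
L_1(2.2) = (2.2 - 1)/(5 - 1) = 0.300000

P(2.2) = 5×L_0(2.2) + 11×L_1(2.2)
P(2.2) = 6.800000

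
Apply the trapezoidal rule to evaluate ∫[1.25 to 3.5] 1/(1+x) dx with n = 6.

f(x) = 1/(1+x)
a = 1.25, b = 3.5, n = 6
h = (b - a)/n = 0.375000

Trapezoidal rule: (h/2)[f(x₀) + 2f(x₁) + 2f(x₂) + ... + f(xₙ)]

x_0 = 1.2500, f(x_0) = 0.444444, coefficient = 1
x_1 = 1.6250, f(x_1) = 0.380952, coefficient = 2
x_2 = 2.0000, f(x_2) = 0.333333, coefficient = 2
x_3 = 2.3750, f(x_3) = 0.296296, coefficient = 2
x_4 = 2.7500, f(x_4) = 0.266667, coefficient = 2
x_5 = 3.1250, f(x_5) = 0.242424, coefficient = 2
x_6 = 3.5000, f(x_6) = 0.222222, coefficient = 1

I ≈ (0.375000/2) × 3.706013 = 0.694877
Exact value: 0.693147
Error: 0.001730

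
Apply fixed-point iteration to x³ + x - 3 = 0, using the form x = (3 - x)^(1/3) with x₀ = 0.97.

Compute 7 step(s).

Equation: x³ + x - 3 = 0
Fixed-point form: x = (3 - x)^(1/3)
x₀ = 0.97

x_1 = g(0.970000) = 1.266189
x_2 = g(1.266189) = 1.201344
x_3 = g(1.201344) = 1.216138
x_4 = g(1.216138) = 1.212794
x_5 = g(1.212794) = 1.213551
x_6 = g(1.213551) = 1.213380
x_7 = g(1.213380) = 1.213419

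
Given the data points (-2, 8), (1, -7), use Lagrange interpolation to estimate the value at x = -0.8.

Lagrange interpolation formula:
P(x) = Σ yᵢ × Lᵢ(x)
where Lᵢ(x) = Π_{j≠i} (x - xⱼ)/(xᵢ - xⱼ)

L_0(-0.8) = (-0.8 - 1)/(-2 - 1) = 0.600000
L_1(-0.8) = (-0.8 - (-2))/(1 - (-2)) = 0.400000

P(-0.8) = 8×L_0(-0.8) + (-7)×L_1(-0.8)
P(-0.8) = 2.000000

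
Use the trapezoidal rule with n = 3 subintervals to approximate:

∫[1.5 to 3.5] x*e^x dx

f(x) = x*e^x
a = 1.5, b = 3.5, n = 3
h = (b - a)/n = 0.666667

Trapezoidal rule: (h/2)[f(x₀) + 2f(x₁) + 2f(x₂) + ... + f(xₙ)]

x_0 = 1.5000, f(x_0) = 6.722534, coefficient = 1
x_1 = 2.1667, f(x_1) = 18.913133, coefficient = 2
x_2 = 2.8333, f(x_2) = 48.172446, coefficient = 2
x_3 = 3.5000, f(x_3) = 115.904082, coefficient = 1

I ≈ (0.666667/2) × 256.797775 = 85.599258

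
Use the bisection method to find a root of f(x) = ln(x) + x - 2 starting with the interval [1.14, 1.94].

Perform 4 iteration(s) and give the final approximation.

f(x) = ln(x) + x - 2
Initial interval: [1.14, 1.94]

Iteration 1:
  c_1 = (1.140000 + 1.940000)/2 = 1.540000
  f(c_1) = f(1.540000) = -0.028218
  f(a) × f(c) ≥ 0, new interval: [1.540000, 1.940000]
Iteration 2:
  c_2 = (1.540000 + 1.940000)/2 = 1.740000
  f(c_2) = f(1.740000) = 0.293885
  f(a) × f(c) < 0, new interval: [1.540000, 1.740000]
Iteration 3:
  c_3 = (1.540000 + 1.740000)/2 = 1.640000
  f(c_3) = f(1.640000) = 0.134696
  f(a) × f(c) < 0, new interval: [1.540000, 1.640000]
Iteration 4:
  c_4 = (1.540000 + 1.640000)/2 = 1.590000
  f(c_4) = f(1.590000) = 0.053734
  f(a) × f(c) < 0, new interval: [1.540000, 1.590000]

After 4 iteration(s), the approximation is c_4 = 1.590000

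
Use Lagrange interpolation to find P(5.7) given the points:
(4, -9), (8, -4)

Lagrange interpolation formula:
P(x) = Σ yᵢ × Lᵢ(x)
where Lᵢ(x) = Π_{j≠i} (x - xⱼ)/(xᵢ - xⱼ)

L_0(5.7) = (5.7 - 8)/(4 - 8) = 0.575000
L_1(5.7) = (5.7 - 4)/(8 - 4) = 0.425000

P(5.7) = (-9)×L_0(5.7) + (-4)×L_1(5.7)
P(5.7) = -6.875000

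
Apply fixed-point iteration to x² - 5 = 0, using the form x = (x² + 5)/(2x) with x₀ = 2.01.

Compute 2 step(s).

Equation: x² - 5 = 0
Fixed-point form: x = (x² + 5)/(2x)
x₀ = 2.01

x_1 = g(2.010000) = 2.248781
x_2 = g(2.248781) = 2.236104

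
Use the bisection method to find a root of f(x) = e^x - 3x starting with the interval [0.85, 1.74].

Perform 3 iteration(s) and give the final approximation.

f(x) = e^x - 3x
Initial interval: [0.85, 1.74]

Iteration 1:
  c_1 = (0.850000 + 1.740000)/2 = 1.295000
  f(c_1) = f(1.295000) = -0.234004
  f(a) × f(c) ≥ 0, new interval: [1.295000, 1.740000]
Iteration 2:
  c_2 = (1.295000 + 1.740000)/2 = 1.517500
  f(c_2) = f(1.517500) = 0.008309
  f(a) × f(c) < 0, new interval: [1.295000, 1.517500]
Iteration 3:
  c_3 = (1.295000 + 1.517500)/2 = 1.406250
  f(c_3) = f(1.406250) = -0.138126
  f(a) × f(c) ≥ 0, new interval: [1.406250, 1.517500]

After 3 iteration(s), the approximation is c_3 = 1.406250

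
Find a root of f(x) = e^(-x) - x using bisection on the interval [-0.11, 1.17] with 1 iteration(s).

f(x) = e^(-x) - x
Initial interval: [-0.11, 1.17]

Iteration 1:
  c_1 = (-0.110000 + 1.170000)/2 = 0.530000
  f(c_1) = f(0.530000) = 0.058605
  f(a) × f(c) ≥ 0, new interval: [0.530000, 1.170000]

After 1 iteration(s), the approximation is c_1 = 0.530000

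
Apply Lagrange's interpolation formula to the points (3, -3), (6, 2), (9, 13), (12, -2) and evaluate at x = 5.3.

Lagrange interpolation formula:
P(x) = Σ yᵢ × Lᵢ(x)
where Lᵢ(x) = Π_{j≠i} (x - xⱼ)/(xᵢ - xⱼ)

L_0(5.3) = (5.3 - 6)/(3 - 6) × (5.3 - 9)/(3 - 9) × (5.3 - 12)/(3 - 12) = 0.107117
L_1(5.3) = (5.3 - 3)/(6 - 3) × (5.3 - 9)/(6 - 9) × (5.3 - 12)/(6 - 12) = 1.055870
L_2(5.3) = (5.3 - 3)/(9 - 3) × (5.3 - 6)/(9 - 6) × (5.3 - 12)/(9 - 12) = -0.199759
L_3(5.3) = (5.3 - 3)/(12 - 3) × (5.3 - 6)/(12 - 6) × (5.3 - 9)/(12 - 9) = 0.036772

P(5.3) = (-3)×L_0(5.3) + 2×L_1(5.3) + 13×L_2(5.3) + (-2)×L_3(5.3)
P(5.3) = -0.880025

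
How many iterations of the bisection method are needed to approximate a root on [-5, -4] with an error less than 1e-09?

We need (b-a)/2^n ≤ 1e-09
(-4 - (-5))/2^n ≤ 1e-09
1/2^n ≤ 1e-09
2^n ≥ 1000000000
n ≥ log₂(1000000000) = 29.90
n ≥ 30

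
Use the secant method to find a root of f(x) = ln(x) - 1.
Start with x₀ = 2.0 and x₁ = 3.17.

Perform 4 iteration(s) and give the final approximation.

f(x) = ln(x) - 1
x₀ = 2.0, x₁ = 3.17

Secant formula: x_{n+1} = x_n - f(x_n)(x_n - x_{n-1})/(f(x_n) - f(x_{n-1}))

Iteration 1:
  f(2.000000) = -0.306853
  f(3.170000) = 0.153732
  x_2 = 3.170000 - 0.153732×(3.170000 - 2.000000)/(0.153732 - (-0.306853))
       = 2.779483
Iteration 2:
  f(3.170000) = 0.153732
  f(2.779483) = 0.022265
  x_3 = 2.779483 - 0.022265×(2.779483 - 3.170000)/(0.022265 - 0.153732)
       = 2.713346
Iteration 3:
  f(2.779483) = 0.022265
  f(2.713346) = -0.001818
  x_4 = 2.713346 - (-0.001818)×(2.713346 - 2.779483)/(-0.001818 - 0.022265)
       = 2.718337
Iteration 4:
  f(2.713346) = -0.001818
  f(2.718337) = 0.000020
  x_5 = 2.718337 - 0.000020×(2.718337 - 2.713346)/(0.000020 - (-0.001818))
       = 2.718282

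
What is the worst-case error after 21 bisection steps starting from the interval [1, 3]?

Bisection error bound: |error| ≤ (b-a)/2^n
|error| ≤ (3 - 1)/2^21 = 2/2^21
|error| ≤ 0.0000009537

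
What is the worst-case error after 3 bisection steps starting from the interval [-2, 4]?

Bisection error bound: |error| ≤ (b-a)/2^n
|error| ≤ (4 - (-2))/2^3 = 6/2^3
|error| ≤ 0.7500000000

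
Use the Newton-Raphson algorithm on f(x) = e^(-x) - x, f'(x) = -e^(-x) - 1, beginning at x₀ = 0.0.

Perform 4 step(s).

f(x) = e^(-x) - x
f'(x) = -e^(-x) - 1
x₀ = 0.0

Newton-Raphson formula: x_{n+1} = x_n - f(x_n)/f'(x_n)

Iteration 1:
  f(0.000000) = 1.000000
  f'(0.000000) = -2.000000
  x_1 = 0.000000 - 1.000000/(-2.000000) = 0.500000
Iteration 2:
  f(0.500000) = 0.106531
  f'(0.500000) = -1.606531
  x_2 = 0.500000 - 0.106531/(-1.606531) = 0.566311
Iteration 3:
  f(0.566311) = 0.001305
  f'(0.566311) = -1.567616
  x_3 = 0.566311 - 0.001305/(-1.567616) = 0.567143
Iteration 4:
  f(0.567143) = 0.000000
  f'(0.567143) = -1.567143
  x_4 = 0.567143 - 0.000000/(-1.567143) = 0.567143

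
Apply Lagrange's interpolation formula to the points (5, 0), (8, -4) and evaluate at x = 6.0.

Lagrange interpolation formula:
P(x) = Σ yᵢ × Lᵢ(x)
where Lᵢ(x) = Π_{j≠i} (x - xⱼ)/(xᵢ - xⱼ)

L_0(6.0) = (6.0 - 8)/(5 - 8) = 0.666667
L_1(6.0) = (6.0 - 5)/(8 - 5) = 0.333333

P(6.0) = 0×L_0(6.0) + (-4)×L_1(6.0)
P(6.0) = -1.333333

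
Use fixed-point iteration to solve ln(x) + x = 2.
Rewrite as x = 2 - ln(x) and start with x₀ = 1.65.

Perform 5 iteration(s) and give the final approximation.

Equation: ln(x) + x = 2
Fixed-point form: x = 2 - ln(x)
x₀ = 1.65

x_1 = g(1.650000) = 1.499225
x_2 = g(1.499225) = 1.595052
x_3 = g(1.595052) = 1.533094
x_4 = g(1.533094) = 1.572712
x_5 = g(1.572712) = 1.547198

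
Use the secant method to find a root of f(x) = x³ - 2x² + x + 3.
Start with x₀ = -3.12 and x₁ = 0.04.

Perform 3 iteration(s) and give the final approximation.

f(x) = x³ - 2x² + x + 3
x₀ = -3.12, x₁ = 0.04

Secant formula: x_{n+1} = x_n - f(x_n)(x_n - x_{n-1})/(f(x_n) - f(x_{n-1}))

Iteration 1:
  f(-3.120000) = -49.960128
  f(0.040000) = 3.036864
  x_2 = 0.040000 - 3.036864×(0.040000 - (-3.120000))/(3.036864 - (-49.960128))
       = -0.141076
Iteration 2:
  f(0.040000) = 3.036864
  f(-0.141076) = 2.816311
  x_3 = -0.141076 - 2.816311×(-0.141076 - 0.040000)/(2.816311 - 3.036864)
       = -2.453296
Iteration 3:
  f(-0.141076) = 2.816311
  f(-2.453296) = -26.256184
  x_4 = -2.453296 - (-26.256184)×(-2.453296 - (-0.141076))/(-26.256184 - 2.816311)
       = -0.365066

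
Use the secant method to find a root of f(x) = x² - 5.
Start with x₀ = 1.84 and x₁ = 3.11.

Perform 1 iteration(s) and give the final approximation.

f(x) = x² - 5
x₀ = 1.84, x₁ = 3.11

Secant formula: x_{n+1} = x_n - f(x_n)(x_n - x_{n-1})/(f(x_n) - f(x_{n-1}))

Iteration 1:
  f(1.840000) = -1.614400
  f(3.110000) = 4.672100
  x_2 = 3.110000 - 4.672100×(3.110000 - 1.840000)/(4.672100 - (-1.614400))
       = 2.166141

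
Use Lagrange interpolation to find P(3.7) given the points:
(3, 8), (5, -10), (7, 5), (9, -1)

Lagrange interpolation formula:
P(x) = Σ yᵢ × Lᵢ(x)
where Lᵢ(x) = Π_{j≠i} (x - xⱼ)/(xᵢ - xⱼ)

L_0(3.7) = (3.7 - 5)/(3 - 5) × (3.7 - 7)/(3 - 7) × (3.7 - 9)/(3 - 9) = 0.473687
L_1(3.7) = (3.7 - 3)/(5 - 3) × (3.7 - 7)/(5 - 7) × (3.7 - 9)/(5 - 9) = 0.765188
L_2(3.7) = (3.7 - 3)/(7 - 3) × (3.7 - 5)/(7 - 5) × (3.7 - 9)/(7 - 9) = -0.301438
L_3(3.7) = (3.7 - 3)/(9 - 3) × (3.7 - 5)/(9 - 5) × (3.7 - 7)/(9 - 7) = 0.062562

P(3.7) = 8×L_0(3.7) + (-10)×L_1(3.7) + 5×L_2(3.7) + (-1)×L_3(3.7)
P(3.7) = -5.432125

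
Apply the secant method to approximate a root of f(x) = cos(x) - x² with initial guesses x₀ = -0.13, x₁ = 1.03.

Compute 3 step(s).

f(x) = cos(x) - x²
x₀ = -0.13, x₁ = 1.03

Secant formula: x_{n+1} = x_n - f(x_n)(x_n - x_{n-1})/(f(x_n) - f(x_{n-1}))

Iteration 1:
  f(-0.130000) = 0.974662
  f(1.030000) = -0.546081
  x_2 = 1.030000 - (-0.546081)×(1.030000 - (-0.130000))/(-0.546081 - 0.974662)
       = 0.613457
Iteration 2:
  f(1.030000) = -0.546081
  f(0.613457) = 0.441332
  x_3 = 0.613457 - 0.441332×(0.613457 - 1.030000)/(0.441332 - (-0.546081))
       = 0.799634
Iteration 3:
  f(0.613457) = 0.441332
  f(0.799634) = 0.057554
  x_4 = 0.799634 - 0.057554×(0.799634 - 0.613457)/(0.057554 - 0.441332)
       = 0.827555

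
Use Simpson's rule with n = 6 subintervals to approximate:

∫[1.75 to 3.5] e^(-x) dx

f(x) = e^(-x)
a = 1.75, b = 3.5, n = 6
h = (b - a)/n = 0.291667

Simpson's rule: (h/3)[f(x₀) + 4f(x₁) + 2f(x₂) + ... + f(xₙ)]

x_0 = 1.7500, f(x_0) = 0.173774, coefficient = 1
x_1 = 2.0417, f(x_1) = 0.129812, coefficient = 4
x_2 = 2.3333, f(x_2) = 0.096972, coefficient = 2
x_3 = 2.6250, f(x_3) = 0.072440, coefficient = 4
x_4 = 2.9167, f(x_4) = 0.054114, coefficient = 2
x_5 = 3.2083, f(x_5) = 0.040424, coefficient = 4
x_6 = 3.5000, f(x_6) = 0.030197, coefficient = 1

I ≈ (0.291667/3) × 1.476846 = 0.143582
Exact value: 0.143577
Error: 0.000006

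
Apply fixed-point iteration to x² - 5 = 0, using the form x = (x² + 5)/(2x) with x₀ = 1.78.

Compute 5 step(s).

Equation: x² - 5 = 0
Fixed-point form: x = (x² + 5)/(2x)
x₀ = 1.78

x_1 = g(1.780000) = 2.294494
x_2 = g(2.294494) = 2.236812
x_3 = g(2.236812) = 2.236068
x_4 = g(2.236068) = 2.236068
x_5 = g(2.236068) = 2.236068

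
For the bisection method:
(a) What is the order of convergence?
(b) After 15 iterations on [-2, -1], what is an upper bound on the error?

(a) Bisection has linear (order 1) convergence; the error is halved each step.

(b) Error bound = (b-a)/2^n = (-1 - (-2))/2^{15}
    = 1/2^{15}

(a) 1 (linear); (b) error ≤ 3.05e-05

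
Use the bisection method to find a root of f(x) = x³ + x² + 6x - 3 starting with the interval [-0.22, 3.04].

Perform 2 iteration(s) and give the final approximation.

f(x) = x³ + x² + 6x - 3
Initial interval: [-0.22, 3.04]

Iteration 1:
  c_1 = (-0.220000 + 3.040000)/2 = 1.410000
  f(c_1) = f(1.410000) = 10.251321
  f(a) × f(c) < 0, new interval: [-0.220000, 1.410000]
Iteration 2:
  c_2 = (-0.220000 + 1.410000)/2 = 0.595000
  f(c_2) = f(0.595000) = 1.134670
  f(a) × f(c) < 0, new interval: [-0.220000, 0.595000]

After 2 iteration(s), the approximation is c_2 = 0.595000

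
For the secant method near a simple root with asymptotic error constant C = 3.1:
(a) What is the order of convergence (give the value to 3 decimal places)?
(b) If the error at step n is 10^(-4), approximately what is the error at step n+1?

(a) Secant method has superlinear convergence with order φ = (1+√5)/2 ≈ 1.618.
    This means |e_{n+1}| ≈ C|e_n|^1.618.

(b) With |e_n| = 10^(-4) and C = 3.1:
    |e_{n+1}| ≈ 3.1 × (10^(-4))^1.618 = 3.1 × 10^(-6.47)

(a) ≈ 1.618 (golden ratio); (b) |e_{n+1}| ≈ 1.045e-06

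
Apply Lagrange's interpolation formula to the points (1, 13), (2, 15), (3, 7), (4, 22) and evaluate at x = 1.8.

Lagrange interpolation formula:
P(x) = Σ yᵢ × Lᵢ(x)
where Lᵢ(x) = Π_{j≠i} (x - xⱼ)/(xᵢ - xⱼ)

L_0(1.8) = (1.8 - 2)/(1 - 2) × (1.8 - 3)/(1 - 3) × (1.8 - 4)/(1 - 4) = 0.088000
L_1(1.8) = (1.8 - 1)/(2 - 1) × (1.8 - 3)/(2 - 3) × (1.8 - 4)/(2 - 4) = 1.056000
L_2(1.8) = (1.8 - 1)/(3 - 1) × (1.8 - 2)/(3 - 2) × (1.8 - 4)/(3 - 4) = -0.176000
L_3(1.8) = (1.8 - 1)/(4 - 1) × (1.8 - 2)/(4 - 2) × (1.8 - 3)/(4 - 3) = 0.032000

P(1.8) = 13×L_0(1.8) + 15×L_1(1.8) + 7×L_2(1.8) + 22×L_3(1.8)
P(1.8) = 16.456000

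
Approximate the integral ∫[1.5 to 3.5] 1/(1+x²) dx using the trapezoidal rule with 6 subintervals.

f(x) = 1/(1+x²)
a = 1.5, b = 3.5, n = 6
h = (b - a)/n = 0.333333

Trapezoidal rule: (h/2)[f(x₀) + 2f(x₁) + 2f(x₂) + ... + f(xₙ)]

x_0 = 1.5000, f(x_0) = 0.307692, coefficient = 1
x_1 = 1.8333, f(x_1) = 0.229299, coefficient = 2
x_2 = 2.1667, f(x_2) = 0.175610, coefficient = 2
x_3 = 2.5000, f(x_3) = 0.137931, coefficient = 2
x_4 = 2.8333, f(x_4) = 0.110769, coefficient = 2
x_5 = 3.1667, f(x_5) = 0.090680, coefficient = 2
x_6 = 3.5000, f(x_6) = 0.075472, coefficient = 1

I ≈ (0.333333/2) × 1.871743 = 0.311957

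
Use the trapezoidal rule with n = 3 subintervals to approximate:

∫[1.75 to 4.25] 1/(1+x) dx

f(x) = 1/(1+x)
a = 1.75, b = 4.25, n = 3
h = (b - a)/n = 0.833333

Trapezoidal rule: (h/2)[f(x₀) + 2f(x₁) + 2f(x₂) + ... + f(xₙ)]

x_0 = 1.7500, f(x_0) = 0.363636, coefficient = 1
x_1 = 2.5833, f(x_1) = 0.279070, coefficient = 2
x_2 = 3.4167, f(x_2) = 0.226415, coefficient = 2
x_3 = 4.2500, f(x_3) = 0.190476, coefficient = 1

I ≈ (0.833333/2) × 1.565082 = 0.652118
Exact value: 0.646627
Error: 0.005490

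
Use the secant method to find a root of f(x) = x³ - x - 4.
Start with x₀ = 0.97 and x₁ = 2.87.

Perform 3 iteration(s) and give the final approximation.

f(x) = x³ - x - 4
x₀ = 0.97, x₁ = 2.87

Secant formula: x_{n+1} = x_n - f(x_n)(x_n - x_{n-1})/(f(x_n) - f(x_{n-1}))

Iteration 1:
  f(0.970000) = -4.057327
  f(2.870000) = 16.769903
  x_2 = 2.870000 - 16.769903×(2.870000 - 0.970000)/(16.769903 - (-4.057327))
       = 1.340137
Iteration 2:
  f(2.870000) = 16.769903
  f(1.340137) = -2.933296
  x_3 = 1.340137 - (-2.933296)×(1.340137 - 2.870000)/(-2.933296 - 16.769903)
       = 1.567894
Iteration 3:
  f(1.340137) = -2.933296
  f(1.567894) = -1.713555
  x_4 = 1.567894 - (-1.713555)×(1.567894 - 1.340137)/(-1.713555 - (-2.933296))
       = 1.887859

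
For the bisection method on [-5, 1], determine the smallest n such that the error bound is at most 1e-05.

We need (b-a)/2^n ≤ 1e-05
(1 - (-5))/2^n ≤ 1e-05
6/2^n ≤ 1e-05
2^n ≥ 600000
n ≥ log₂(600000) = 19.19
n ≥ 20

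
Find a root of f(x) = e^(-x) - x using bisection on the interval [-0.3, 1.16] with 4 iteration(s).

f(x) = e^(-x) - x
Initial interval: [-0.3, 1.16]

Iteration 1:
  c_1 = (-0.300000 + 1.160000)/2 = 0.430000
  f(c_1) = f(0.430000) = 0.220509
  f(a) × f(c) ≥ 0, new interval: [0.430000, 1.160000]
Iteration 2:
  c_2 = (0.430000 + 1.160000)/2 = 0.795000
  f(c_2) = f(0.795000) = -0.343419
  f(a) × f(c) < 0, new interval: [0.430000, 0.795000]
Iteration 3:
  c_3 = (0.430000 + 0.795000)/2 = 0.612500
  f(c_3) = f(0.612500) = -0.070506
  f(a) × f(c) < 0, new interval: [0.430000, 0.612500]
Iteration 4:
  c_4 = (0.430000 + 0.612500)/2 = 0.521250
  f(c_4) = f(0.521250) = 0.072528
  f(a) × f(c) ≥ 0, new interval: [0.521250, 0.612500]

After 4 iteration(s), the approximation is c_4 = 0.521250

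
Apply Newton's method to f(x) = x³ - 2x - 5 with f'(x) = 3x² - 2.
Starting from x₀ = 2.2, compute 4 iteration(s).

f(x) = x³ - 2x - 5
f'(x) = 3x² - 2
x₀ = 2.2

Newton-Raphson formula: x_{n+1} = x_n - f(x_n)/f'(x_n)

Iteration 1:
  f(2.200000) = 1.248000
  f'(2.200000) = 12.520000
  x_1 = 2.200000 - 1.248000/12.520000 = 2.100319
Iteration 2:
  f(2.100319) = 0.064589
  f'(2.100319) = 11.234026
  x_2 = 2.100319 - 0.064589/11.234026 = 2.094570
Iteration 3:
  f(2.094570) = 0.000208
  f'(2.094570) = 11.161672
  x_3 = 2.094570 - 0.000208/11.161672 = 2.094551
Iteration 4:
  f(2.094551) = 0.000000
  f'(2.094551) = 11.161438
  x_4 = 2.094551 - 0.000000/11.161438 = 2.094551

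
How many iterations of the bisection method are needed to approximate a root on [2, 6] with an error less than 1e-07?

We need (b-a)/2^n ≤ 1e-07
(6 - 2)/2^n ≤ 1e-07
4/2^n ≤ 1e-07
2^n ≥ 40000000
n ≥ log₂(40000000) = 25.25
n ≥ 26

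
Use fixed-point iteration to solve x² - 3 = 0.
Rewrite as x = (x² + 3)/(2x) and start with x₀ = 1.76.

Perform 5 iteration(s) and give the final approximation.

Equation: x² - 3 = 0
Fixed-point form: x = (x² + 3)/(2x)
x₀ = 1.76

x_1 = g(1.760000) = 1.732273
x_2 = g(1.732273) = 1.732051
x_3 = g(1.732051) = 1.732051
x_4 = g(1.732051) = 1.732051
x_5 = g(1.732051) = 1.732051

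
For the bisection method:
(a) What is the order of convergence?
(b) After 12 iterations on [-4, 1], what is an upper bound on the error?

(a) Bisection has linear (order 1) convergence; the error is halved each step.

(b) Error bound = (b-a)/2^n = (1 - (-4))/2^{12}
    = 5/2^{12}

(a) 1 (linear); (b) error ≤ 1.22e-03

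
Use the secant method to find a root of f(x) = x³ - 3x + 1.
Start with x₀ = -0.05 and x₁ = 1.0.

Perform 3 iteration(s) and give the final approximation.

f(x) = x³ - 3x + 1
x₀ = -0.05, x₁ = 1.0

Secant formula: x_{n+1} = x_n - f(x_n)(x_n - x_{n-1})/(f(x_n) - f(x_{n-1}))

Iteration 1:
  f(-0.050000) = 1.149875
  f(1.000000) = -1.000000
  x_2 = 1.000000 - (-1.000000)×(1.000000 - (-0.050000))/(-1.000000 - 1.149875)
       = 0.511600
Iteration 2:
  f(1.000000) = -1.000000
  f(0.511600) = -0.400896
  x_3 = 0.511600 - (-0.400896)×(0.511600 - 1.000000)/(-0.400896 - (-1.000000))
       = 0.184782
Iteration 3:
  f(0.511600) = -0.400896
  f(0.184782) = 0.451962
  x_4 = 0.184782 - 0.451962×(0.184782 - 0.511600)/(0.451962 - (-0.400896))
       = 0.357975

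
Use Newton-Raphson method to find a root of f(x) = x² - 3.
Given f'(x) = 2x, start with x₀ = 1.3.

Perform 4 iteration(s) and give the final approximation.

f(x) = x² - 3
f'(x) = 2x
x₀ = 1.3

Newton-Raphson formula: x_{n+1} = x_n - f(x_n)/f'(x_n)

Iteration 1:
  f(1.300000) = -1.310000
  f'(1.300000) = 2.600000
  x_1 = 1.300000 - (-1.310000)/2.600000 = 1.803846
Iteration 2:
  f(1.803846) = 0.253861
  f'(1.803846) = 3.607692
  x_2 = 1.803846 - 0.253861/3.607692 = 1.733480
Iteration 3:
  f(1.733480) = 0.004951
  f'(1.733480) = 3.466959
  x_3 = 1.733480 - 0.004951/3.466959 = 1.732051
Iteration 4:
  f(1.732051) = 0.000002
  f'(1.732051) = 3.464103
  x_4 = 1.732051 - 0.000002/3.464103 = 1.732051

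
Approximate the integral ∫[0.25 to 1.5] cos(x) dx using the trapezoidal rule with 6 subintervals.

f(x) = cos(x)
a = 0.25, b = 1.5, n = 6
h = (b - a)/n = 0.208333

Trapezoidal rule: (h/2)[f(x₀) + 2f(x₁) + 2f(x₂) + ... + f(xₙ)]

x_0 = 0.2500, f(x_0) = 0.968912, coefficient = 1
x_1 = 0.4583, f(x_1) = 0.896791, coefficient = 2
x_2 = 0.6667, f(x_2) = 0.785887, coefficient = 2
x_3 = 0.8750, f(x_3) = 0.640997, coefficient = 2
x_4 = 1.0833, f(x_4) = 0.468386, coefficient = 2
x_5 = 1.2917, f(x_5) = 0.275519, coefficient = 2
x_6 = 1.5000, f(x_6) = 0.070737, coefficient = 1

I ≈ (0.208333/2) × 7.174810 = 0.747376
Exact value: 0.750091
Error: 0.002715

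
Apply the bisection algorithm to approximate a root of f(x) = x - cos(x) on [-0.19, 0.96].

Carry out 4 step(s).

f(x) = x - cos(x)
Initial interval: [-0.19, 0.96]

Iteration 1:
  c_1 = (-0.190000 + 0.960000)/2 = 0.385000
  f(c_1) = f(0.385000) = -0.541798
  f(a) × f(c) ≥ 0, new interval: [0.385000, 0.960000]
Iteration 2:
  c_2 = (0.385000 + 0.960000)/2 = 0.672500
  f(c_2) = f(0.672500) = -0.109767
  f(a) × f(c) ≥ 0, new interval: [0.672500, 0.960000]
Iteration 3:
  c_3 = (0.672500 + 0.960000)/2 = 0.816250
  f(c_3) = f(0.816250) = 0.131292
  f(a) × f(c) < 0, new interval: [0.672500, 0.816250]
Iteration 4:
  c_4 = (0.672500 + 0.816250)/2 = 0.744375
  f(c_4) = f(0.744375) = 0.008864
  f(a) × f(c) < 0, new interval: [0.672500, 0.744375]

After 4 iteration(s), the approximation is c_4 = 0.744375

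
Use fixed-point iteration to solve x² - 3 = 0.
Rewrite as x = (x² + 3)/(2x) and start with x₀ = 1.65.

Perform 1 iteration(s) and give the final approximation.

Equation: x² - 3 = 0
Fixed-point form: x = (x² + 3)/(2x)
x₀ = 1.65

x_1 = g(1.650000) = 1.734091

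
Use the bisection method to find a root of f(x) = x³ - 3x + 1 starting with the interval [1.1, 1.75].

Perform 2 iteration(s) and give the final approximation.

f(x) = x³ - 3x + 1
Initial interval: [1.1, 1.75]

Iteration 1:
  c_1 = (1.100000 + 1.750000)/2 = 1.425000
  f(c_1) = f(1.425000) = -0.381359
  f(a) × f(c) ≥ 0, new interval: [1.425000, 1.750000]
Iteration 2:
  c_2 = (1.425000 + 1.750000)/2 = 1.587500
  f(c_2) = f(1.587500) = 0.238248
  f(a) × f(c) < 0, new interval: [1.425000, 1.587500]

After 2 iteration(s), the approximation is c_2 = 1.587500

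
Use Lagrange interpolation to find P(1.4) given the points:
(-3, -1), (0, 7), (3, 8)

Lagrange interpolation formula:
P(x) = Σ yᵢ × Lᵢ(x)
where Lᵢ(x) = Π_{j≠i} (x - xⱼ)/(xᵢ - xⱼ)

L_0(1.4) = (1.4 - 0)/(-3 - 0) × (1.4 - 3)/(-3 - 3) = -0.124444
L_1(1.4) = (1.4 - (-3))/(0 - (-3)) × (1.4 - 3)/(0 - 3) = 0.782222
L_2(1.4) = (1.4 - (-3))/(3 - (-3)) × (1.4 - 0)/(3 - 0) = 0.342222

P(1.4) = (-1)×L_0(1.4) + 7×L_1(1.4) + 8×L_2(1.4)
P(1.4) = 8.337778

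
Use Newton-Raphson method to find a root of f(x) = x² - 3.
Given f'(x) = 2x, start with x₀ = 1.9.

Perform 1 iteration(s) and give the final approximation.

f(x) = x² - 3
f'(x) = 2x
x₀ = 1.9

Newton-Raphson formula: x_{n+1} = x_n - f(x_n)/f'(x_n)

Iteration 1:
  f(1.900000) = 0.610000
  f'(1.900000) = 3.800000
  x_1 = 1.900000 - 0.610000/3.800000 = 1.739474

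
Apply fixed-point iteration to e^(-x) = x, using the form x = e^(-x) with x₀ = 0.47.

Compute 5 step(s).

Equation: e^(-x) = x
Fixed-point form: x = e^(-x)
x₀ = 0.47

x_1 = g(0.470000) = 0.625002
x_2 = g(0.625002) = 0.535260
x_3 = g(0.535260) = 0.585517
x_4 = g(0.585517) = 0.556818
x_5 = g(0.556818) = 0.573030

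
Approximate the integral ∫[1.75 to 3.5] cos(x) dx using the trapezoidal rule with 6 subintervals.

f(x) = cos(x)
a = 1.75, b = 3.5, n = 6
h = (b - a)/n = 0.291667

Trapezoidal rule: (h/2)[f(x₀) + 2f(x₁) + 2f(x₂) + ... + f(xₙ)]

x_0 = 1.7500, f(x_0) = -0.178246, coefficient = 1
x_1 = 2.0417, f(x_1) = -0.453662, coefficient = 2
x_2 = 2.3333, f(x_2) = -0.690758, coefficient = 2
x_3 = 2.6250, f(x_3) = -0.869507, coefficient = 2
x_4 = 2.9167, f(x_4) = -0.974811, coefficient = 2
x_5 = 3.2083, f(x_5) = -0.997774, coefficient = 2
x_6 = 3.5000, f(x_6) = -0.936457, coefficient = 1

I ≈ (0.291667/2) × -9.087726 = -1.325293
Exact value: -1.334769
Error: 0.009476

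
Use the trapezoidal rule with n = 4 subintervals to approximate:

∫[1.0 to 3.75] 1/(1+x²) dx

f(x) = 1/(1+x²)
a = 1.0, b = 3.75, n = 4
h = (b - a)/n = 0.687500

Trapezoidal rule: (h/2)[f(x₀) + 2f(x₁) + 2f(x₂) + ... + f(xₙ)]

x_0 = 1.0000, f(x_0) = 0.500000, coefficient = 1
x_1 = 1.6875, f(x_1) = 0.259898, coefficient = 2
x_2 = 2.3750, f(x_2) = 0.150588, coefficient = 2
x_3 = 3.0625, f(x_3) = 0.096349, coefficient = 2
x_4 = 3.7500, f(x_4) = 0.066390, coefficient = 1

I ≈ (0.687500/2) × 1.580062 = 0.543146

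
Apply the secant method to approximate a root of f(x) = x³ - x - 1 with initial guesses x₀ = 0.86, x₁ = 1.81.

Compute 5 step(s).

f(x) = x³ - x - 1
x₀ = 0.86, x₁ = 1.81

Secant formula: x_{n+1} = x_n - f(x_n)(x_n - x_{n-1})/(f(x_n) - f(x_{n-1}))

Iteration 1:
  f(0.860000) = -1.223944
  f(1.810000) = 3.119741
  x_2 = 1.810000 - 3.119741×(1.810000 - 0.860000)/(3.119741 - (-1.223944))
       = 1.127687
Iteration 2:
  f(1.810000) = 3.119741
  f(1.127687) = -0.693633
  x_3 = 1.127687 - (-0.693633)×(1.127687 - 1.810000)/(-0.693633 - 3.119741)
       = 1.251796
Iteration 3:
  f(1.127687) = -0.693633
  f(1.251796) = -0.290240
  x_4 = 1.251796 - (-0.290240)×(1.251796 - 1.127687)/(-0.290240 - (-0.693633))
       = 1.341092
Iteration 4:
  f(1.251796) = -0.290240
  f(1.341092) = 0.070901
  x_5 = 1.341092 - 0.070901×(1.341092 - 1.251796)/(0.070901 - (-0.290240))
       = 1.323561
Iteration 5:
  f(1.341092) = 0.070901
  f(1.323561) = -0.004927
  x_6 = 1.323561 - (-0.004927)×(1.323561 - 1.341092)/(-0.004927 - 0.070901)
       = 1.324700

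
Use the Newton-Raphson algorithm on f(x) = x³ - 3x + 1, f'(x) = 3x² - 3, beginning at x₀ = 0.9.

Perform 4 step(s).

f(x) = x³ - 3x + 1
f'(x) = 3x² - 3
x₀ = 0.9

Newton-Raphson formula: x_{n+1} = x_n - f(x_n)/f'(x_n)

Iteration 1:
  f(0.900000) = -0.971000
  f'(0.900000) = -0.570000
  x_1 = 0.900000 - (-0.971000)/(-0.570000) = -0.803509
Iteration 2:
  f(-0.803509) = 2.891760
  f'(-0.803509) = -1.063121
  x_2 = -0.803509 - 2.891760/(-1.063121) = 1.916558
Iteration 3:
  f(1.916558) = 2.290216
  f'(1.916558) = 8.019582
  x_3 = 1.916558 - 2.290216/8.019582 = 1.630980
Iteration 4:
  f(1.630980) = 0.445623
  f'(1.630980) = 4.980287
  x_4 = 1.630980 - 0.445623/4.980287 = 1.541503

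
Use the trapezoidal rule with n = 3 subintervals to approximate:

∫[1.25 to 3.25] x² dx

f(x) = x²
a = 1.25, b = 3.25, n = 3
h = (b - a)/n = 0.666667

Trapezoidal rule: (h/2)[f(x₀) + 2f(x₁) + 2f(x₂) + ... + f(xₙ)]

x_0 = 1.2500, f(x_0) = 1.562500, coefficient = 1
x_1 = 1.9167, f(x_1) = 3.673611, coefficient = 2
x_2 = 2.5833, f(x_2) = 6.673611, coefficient = 2
x_3 = 3.2500, f(x_3) = 10.562500, coefficient = 1

I ≈ (0.666667/2) × 32.819444 = 10.939815
Exact value: 10.791667
Error: 0.148148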